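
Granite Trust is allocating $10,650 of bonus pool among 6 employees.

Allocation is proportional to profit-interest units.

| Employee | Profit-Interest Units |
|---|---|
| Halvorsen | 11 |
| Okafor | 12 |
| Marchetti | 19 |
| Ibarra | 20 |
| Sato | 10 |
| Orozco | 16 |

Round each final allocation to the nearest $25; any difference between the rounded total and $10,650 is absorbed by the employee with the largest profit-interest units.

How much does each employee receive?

Combined profit-interest units = 11 + 12 + 19 + 20 + 10 + 16 = 88.
Unrounded shares: Halvorsen 1,331.25; Okafor 1,452.27; Marchetti 2,299.43; Ibarra 2,420.45; Sato 1,210.23; Orozco 1,936.36.
After rounding ($25): Halvorsen $1,325; Okafor $1,450; Marchetti $2,300; Ibarra $2,425; Sato $1,200; Orozco $1,925. Sum = $10,625.
Difference $10,650 − $10,625 = +$25 applied to largest profit-interest units (Ibarra): Ibarra becomes $2,450.

Halvorsen: $1,325 | Okafor: $1,450 | Marchetti: $2,300 | Ibarra: $2,450 | Sato: $1,200 | Orozco: $1,925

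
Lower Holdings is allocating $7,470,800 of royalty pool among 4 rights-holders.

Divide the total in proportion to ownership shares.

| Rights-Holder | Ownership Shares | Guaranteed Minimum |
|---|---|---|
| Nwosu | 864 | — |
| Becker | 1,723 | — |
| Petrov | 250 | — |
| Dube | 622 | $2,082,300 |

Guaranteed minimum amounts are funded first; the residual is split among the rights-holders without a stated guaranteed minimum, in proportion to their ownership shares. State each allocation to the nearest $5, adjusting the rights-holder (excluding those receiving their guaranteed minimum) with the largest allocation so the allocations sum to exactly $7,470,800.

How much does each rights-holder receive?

Fund the minimums — Dube $2,082,300. Residual $5,388,500.
Residual split over remaining ownership shares 2,837: Nwosu 1,641,051.82 → $1,641,050; Becker 3,272,606.80 → $3,272,605; Petrov 474,841.38 → $474,840.
Rounding difference +$5 applied to Becker → $3,272,610.

Nwosu: $1,641,050; Becker: $3,272,610; Petrov: $474,840; Dube: $2,082,300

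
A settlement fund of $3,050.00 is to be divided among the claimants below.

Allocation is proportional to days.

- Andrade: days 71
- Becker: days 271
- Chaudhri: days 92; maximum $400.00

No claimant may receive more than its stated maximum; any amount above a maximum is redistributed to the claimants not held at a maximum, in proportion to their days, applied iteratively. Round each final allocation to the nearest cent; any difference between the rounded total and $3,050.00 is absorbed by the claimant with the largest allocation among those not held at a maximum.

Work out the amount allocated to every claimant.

Andrade: $550.15 · Becker: $2,099.85 · Chaudhri: $400.00

Days total: 434.
Unconstrained shares: Andrade 498.9631; Becker 1,904.4931; Chaudhri 646.5438.
Cap binds for Chaudhri ($400.00); residual $2,650.00 reallocated over remaining days 342.
Remaining shares: Andrade 550.1462 → $550.15; Becker 2,099.8538 → $2,099.85.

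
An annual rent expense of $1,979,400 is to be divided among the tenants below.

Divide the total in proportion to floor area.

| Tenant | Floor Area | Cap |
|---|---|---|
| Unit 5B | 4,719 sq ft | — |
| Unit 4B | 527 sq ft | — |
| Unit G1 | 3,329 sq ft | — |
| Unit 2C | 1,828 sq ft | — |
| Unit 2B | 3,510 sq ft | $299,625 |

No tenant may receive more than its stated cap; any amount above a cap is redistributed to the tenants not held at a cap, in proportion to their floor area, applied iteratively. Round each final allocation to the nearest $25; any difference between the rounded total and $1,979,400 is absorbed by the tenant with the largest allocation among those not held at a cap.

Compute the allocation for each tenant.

Sum of floor area: 13,913.
Proportional shares (ignoring caps): Unit 5B 671,371.28; Unit 4B 74,976.19; Unit G1 473,616.23; Unit 2C 260,069.23; Unit 2B 499,367.07.
Cap binds for Unit 2B ($299,625); balance $1,679,775 reallocated over remaining floor area 10,403.
Shares after redistribution: Unit 5B 761,978.10 → $761,975; Unit 4B 85,094.82 → $85,100; Unit G1 537,534.46 → $537,525; Unit 2C 295,167.62 → $295,175.

Unit 5B: $761,975 | Unit 4B: $85,100 | Unit G1: $537,525 | Unit 2C: $295,175 | Unit 2B: $299,625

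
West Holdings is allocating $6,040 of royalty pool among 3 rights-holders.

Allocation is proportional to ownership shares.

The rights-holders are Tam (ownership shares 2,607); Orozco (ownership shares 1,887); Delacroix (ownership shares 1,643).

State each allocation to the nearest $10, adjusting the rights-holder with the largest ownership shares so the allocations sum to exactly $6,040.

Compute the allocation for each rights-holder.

Tam: $2,560 | Orozco: $1,860 | Delacroix: $1,620

Combined ownership shares = 2,607 + 1,887 + 1,643 = 6,137.
Proportional shares: Tam 2,565.79; Orozco 1,857.17; Delacroix 1,617.03.
After rounding ($10): Tam $2,570; Orozco $1,860; Delacroix $1,620. Sum = $6,050.
Difference $6,040 − $6,050 = −$10 applied to largest ownership shares (Tam): Tam becomes $2,560.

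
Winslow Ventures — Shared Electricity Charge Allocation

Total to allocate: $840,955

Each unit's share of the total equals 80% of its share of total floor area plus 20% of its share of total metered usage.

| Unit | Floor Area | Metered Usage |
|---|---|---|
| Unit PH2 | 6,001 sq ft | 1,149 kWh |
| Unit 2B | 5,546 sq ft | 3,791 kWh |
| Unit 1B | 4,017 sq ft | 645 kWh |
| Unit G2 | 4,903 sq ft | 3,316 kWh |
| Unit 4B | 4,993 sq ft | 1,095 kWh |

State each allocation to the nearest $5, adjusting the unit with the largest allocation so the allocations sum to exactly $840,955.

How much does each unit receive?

Unit PH2: $177,905; Unit 2B: $210,335; Unit 1B: $117,000; Unit G2: $185,355; Unit 4B: $150,360

Totals — floor area 25,460, metered usage 9,996.
Combined weights (80% floor area + 20% metered usage): Unit PH2 0.2116; Unit 2B 0.2501; Unit 1B 0.1391; Unit G2 0.2204; Unit 4B 0.1788.
Proportional shares: Unit PH2 177,905.41; Unit 2B 210,336.18; Unit 1B 116,999.28; Unit G2 185,353.05; Unit 4B 150,361.07.
After rounding ($5): Unit PH2 $177,905; Unit 2B $210,335; Unit 1B $117,000; Unit G2 $185,355; Unit 4B $150,360. Sum = $840,955.
No rounding difference to absorb.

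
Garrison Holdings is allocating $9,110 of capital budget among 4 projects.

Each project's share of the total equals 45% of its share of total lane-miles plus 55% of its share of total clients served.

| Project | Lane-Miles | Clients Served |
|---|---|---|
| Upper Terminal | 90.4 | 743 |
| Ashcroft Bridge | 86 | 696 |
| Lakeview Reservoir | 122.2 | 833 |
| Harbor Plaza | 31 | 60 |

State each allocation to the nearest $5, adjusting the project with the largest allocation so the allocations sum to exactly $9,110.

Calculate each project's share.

Totals — lane-miles 329.6, clients served 2,332.
Composite weights (45% lane-miles + 55% clients served): Upper Terminal 0.2987; Ashcroft Bridge 0.2816; Lakeview Reservoir 0.3633; Harbor Plaza 0.0565.
Raw shares: Upper Terminal 2,720.78; Ashcroft Bridge 2,565.07; Lakeview Reservoir 3,309.67; Harbor Plaza 514.49.
Rounded to nearest $5: Upper Terminal $2,720; Ashcroft Bridge $2,565; Lakeview Reservoir $3,310; Harbor Plaza $515. Sum = $9,110.
No rounding difference to absorb.

Upper Terminal: $2,720; Ashcroft Bridge: $2,565; Lakeview Reservoir: $3,310; Harbor Plaza: $515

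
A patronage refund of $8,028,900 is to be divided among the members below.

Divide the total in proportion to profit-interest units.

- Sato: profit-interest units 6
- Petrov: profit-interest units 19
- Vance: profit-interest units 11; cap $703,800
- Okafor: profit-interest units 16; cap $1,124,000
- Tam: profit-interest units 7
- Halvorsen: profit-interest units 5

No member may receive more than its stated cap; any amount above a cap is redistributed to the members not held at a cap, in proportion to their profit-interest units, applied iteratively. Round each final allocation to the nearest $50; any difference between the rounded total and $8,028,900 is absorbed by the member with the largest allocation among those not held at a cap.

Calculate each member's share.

Total profit-interest units = 64.
Proportional shares (ignoring caps): Sato 752,709.38; Petrov 2,383,579.69; Vance 1,379,967.19; Okafor 2,007,225.00; Tam 878,160.94; Halvorsen 627,257.81.
Capped: Vance ($703,800), Okafor ($1,124,000); remaining pool $6,201,100 reallocated over remaining profit-interest units 37.
Shares after redistribution: Sato 1,005,583.78 → $1,005,600; Petrov 3,184,348.65 → $3,184,350; Tam 1,173,181.08 → $1,173,200; Halvorsen 837,986.49 → $838,000.
Rounding difference −$50 applied to Petrov → $3,184,300.

Sato: $1,005,600; Petrov: $3,184,300; Vance: $703,800; Okafor: $1,124,000; Tam: $1,173,200; Halvorsen: $838,000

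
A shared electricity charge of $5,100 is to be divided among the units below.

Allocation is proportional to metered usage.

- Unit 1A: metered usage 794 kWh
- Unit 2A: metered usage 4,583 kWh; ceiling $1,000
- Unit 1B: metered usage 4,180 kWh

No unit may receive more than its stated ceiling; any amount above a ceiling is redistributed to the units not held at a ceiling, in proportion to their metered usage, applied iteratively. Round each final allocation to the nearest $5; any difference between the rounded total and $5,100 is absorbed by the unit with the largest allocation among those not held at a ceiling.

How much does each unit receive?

Unit 1A: $655 · Unit 2A: $1,000 · Unit 1B: $3,445

Total metered usage = 9,557.
Proportional shares (ignoring caps): Unit 1A 423.71; Unit 2A 2,445.67; Unit 1B 2,230.62.
Capped: Unit 2A ($1,000); remaining pool $4,100 reallocated over remaining metered usage 4,974.
Redistributed shares: Unit 1A 654.48 → $655; Unit 1B 3,445.52 → $3,445.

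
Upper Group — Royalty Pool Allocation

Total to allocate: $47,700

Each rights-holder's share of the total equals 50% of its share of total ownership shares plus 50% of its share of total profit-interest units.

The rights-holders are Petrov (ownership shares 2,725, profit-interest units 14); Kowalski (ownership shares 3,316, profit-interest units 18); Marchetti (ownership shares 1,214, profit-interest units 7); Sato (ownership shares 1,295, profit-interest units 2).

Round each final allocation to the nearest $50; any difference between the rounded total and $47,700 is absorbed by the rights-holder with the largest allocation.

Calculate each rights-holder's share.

Petrov: $15,750 · Kowalski: $19,700 · Marchetti: $7,450 · Sato: $4,800

Ownership shares total 8,550; profit-interest units total 41.
Blended shares (50% ownership shares + 50% profit-interest units): Petrov 0.3301; Kowalski 0.4134; Marchetti 0.1564; Sato 0.1001.
Pro-rata amounts: Petrov 15,745.22; Kowalski 19,720.63; Marchetti 7,458.37; Sato 4,775.78.
At nearest $50: Petrov $15,750; Kowalski $19,700; Marchetti $7,450; Sato $4,800. Sum = $47,700.
No rounding difference to absorb.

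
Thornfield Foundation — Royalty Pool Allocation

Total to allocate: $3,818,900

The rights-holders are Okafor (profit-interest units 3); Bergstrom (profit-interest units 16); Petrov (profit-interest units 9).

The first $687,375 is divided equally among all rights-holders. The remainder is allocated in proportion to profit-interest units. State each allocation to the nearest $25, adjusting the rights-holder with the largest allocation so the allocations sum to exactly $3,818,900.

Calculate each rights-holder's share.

Okafor: $564,650; Bergstrom: $2,018,575; Petrov: $1,235,675

$687,375 shared equally gives $229,125 per rights-holder.
Remainder $3,131,525 by profit-interest units (total 28): Okafor 335,520.54 → $335,525; Bergstrom 1,789,442.86 → $1,789,450; Petrov 1,006,561.61 → $1,006,550.
Totals: Okafor $229,125 + $335,525 = $564,650; Bergstrom $229,125 + $1,789,450 = $2,018,575; Petrov $229,125 + $1,006,550 = $1,235,675.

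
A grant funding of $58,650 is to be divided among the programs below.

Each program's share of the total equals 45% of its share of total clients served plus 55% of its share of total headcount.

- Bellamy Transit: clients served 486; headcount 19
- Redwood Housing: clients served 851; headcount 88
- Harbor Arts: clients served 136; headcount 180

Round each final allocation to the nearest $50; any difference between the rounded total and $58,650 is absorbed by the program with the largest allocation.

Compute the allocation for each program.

Totals — clients served 1,473, headcount 287.
Blended shares (45% clients served + 55% headcount): Bellamy Transit 0.1849; Redwood Housing 0.4286; Harbor Arts 0.3865.
Proportional shares: Bellamy Transit 10,843.43; Redwood Housing 25,138.61; Harbor Arts 22,667.97.
After rounding ($50): Bellamy Transit $10,850; Redwood Housing $25,150; Harbor Arts $22,650. Sum = $58,650.
Sum already equals the total — no adjustment.

Bellamy Transit: $10,850 | Redwood Housing: $25,150 | Harbor Arts: $22,650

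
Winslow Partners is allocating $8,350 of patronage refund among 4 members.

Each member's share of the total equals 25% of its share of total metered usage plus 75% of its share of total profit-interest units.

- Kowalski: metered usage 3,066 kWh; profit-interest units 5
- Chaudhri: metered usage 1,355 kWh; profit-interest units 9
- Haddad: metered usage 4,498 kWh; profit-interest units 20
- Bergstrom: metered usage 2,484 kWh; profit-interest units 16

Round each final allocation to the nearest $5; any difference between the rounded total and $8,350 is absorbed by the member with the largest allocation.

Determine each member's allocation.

Metered usage total 11,403; profit-interest units total 50.
Blended shares (25% metered usage + 75% profit-interest units): Kowalski 0.1422; Chaudhri 0.1647; Haddad 0.3986; Bergstrom 0.2945.
Raw shares: Kowalski 1,187.53; Chaudhri 1,375.30; Haddad 3,328.43; Bergstrom 2,458.74.
Rounded to nearest $5: Kowalski $1,190; Chaudhri $1,375; Haddad $3,330; Bergstrom $2,460. Sum = $8,355.
Difference $8,350 − $8,355 = −$5 applied to largest allocation (Haddad): Haddad becomes $3,325.

Kowalski: $1,190 | Chaudhri: $1,375 | Haddad: $3,325 | Bergstrom: $2,460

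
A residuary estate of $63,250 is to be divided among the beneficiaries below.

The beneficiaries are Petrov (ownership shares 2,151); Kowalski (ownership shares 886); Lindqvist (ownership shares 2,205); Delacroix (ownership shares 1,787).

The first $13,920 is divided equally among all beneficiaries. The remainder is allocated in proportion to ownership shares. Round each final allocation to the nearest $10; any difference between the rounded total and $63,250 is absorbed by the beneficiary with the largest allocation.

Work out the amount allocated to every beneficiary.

Petrov: $18,580; Kowalski: $9,700; Lindqvist: $18,950; Delacroix: $16,020

$13,920 shared equally gives $3,480 per beneficiary.
Remainder $49,330 by ownership shares (total 7,029): Petrov 15,095.86 → $15,100; Kowalski 6,218.01 → $6,220; Lindqvist 15,474.84 → $15,470; Delacroix 12,541.29 → $12,540.
Totals: Petrov $3,480 + $15,100 = $18,580; Kowalski $3,480 + $6,220 = $9,700; Lindqvist $3,480 + $15,470 = $18,950; Delacroix $3,480 + $12,540 = $16,020.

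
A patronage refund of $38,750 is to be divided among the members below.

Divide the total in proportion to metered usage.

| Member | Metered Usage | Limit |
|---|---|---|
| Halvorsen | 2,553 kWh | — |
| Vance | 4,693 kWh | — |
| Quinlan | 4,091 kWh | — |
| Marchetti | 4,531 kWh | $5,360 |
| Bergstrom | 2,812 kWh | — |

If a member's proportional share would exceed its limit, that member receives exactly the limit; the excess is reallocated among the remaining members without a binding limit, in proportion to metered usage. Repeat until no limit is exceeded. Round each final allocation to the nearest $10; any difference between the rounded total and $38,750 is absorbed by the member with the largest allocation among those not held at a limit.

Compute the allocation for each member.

Halvorsen: $6,020 | Vance: $11,080 | Quinlan: $9,650 | Marchetti: $5,360 | Bergstrom: $6,640

Metered usage total: 18,680.
Unconstrained shares: Halvorsen 5,295.97; Vance 9,735.21; Quinlan 8,486.42; Marchetti 9,399.16; Bergstrom 5,833.24.
Held at cap: Marchetti ($5,360); residual $33,390 reallocated over remaining metered usage 14,149.
Shares after redistribution: Halvorsen 6,024.78 → $6,020; Vance 11,074.94 → $11,070; Quinlan 9,654.29 → $9,650; Bergstrom 6,635.99 → $6,640.
Rounding difference +$10 applied to Vance → $11,080.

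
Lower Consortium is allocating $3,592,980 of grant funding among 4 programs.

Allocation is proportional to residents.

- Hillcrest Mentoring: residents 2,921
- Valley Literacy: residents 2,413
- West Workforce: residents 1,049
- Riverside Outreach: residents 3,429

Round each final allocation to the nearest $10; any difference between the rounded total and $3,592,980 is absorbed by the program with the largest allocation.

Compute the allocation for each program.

Residents total: 9,812.
Pro-rata amounts: Hillcrest Mentoring 2,921/9,812 × $3,592,980 = 1,069,618.28; Valley Literacy 2,413/9,812 × $3,592,980 = 883,597.71; West Workforce 1,049/9,812 × $3,592,980 = 384,125.15; Riverside Outreach 3,429/9,812 × $3,592,980 = 1,255,638.85.
After rounding ($10): Hillcrest Mentoring $1,069,620; Valley Literacy $883,600; West Workforce $384,130; Riverside Outreach $1,255,640. Sum = $3,592,990.
Difference $3,592,980 − $3,592,990 = −$10 applied to largest allocation (Riverside Outreach): Riverside Outreach becomes $1,255,630.

Hillcrest Mentoring: $1,069,620 · Valley Literacy: $883,600 · West Workforce: $384,130 · Riverside Outreach: $1,255,630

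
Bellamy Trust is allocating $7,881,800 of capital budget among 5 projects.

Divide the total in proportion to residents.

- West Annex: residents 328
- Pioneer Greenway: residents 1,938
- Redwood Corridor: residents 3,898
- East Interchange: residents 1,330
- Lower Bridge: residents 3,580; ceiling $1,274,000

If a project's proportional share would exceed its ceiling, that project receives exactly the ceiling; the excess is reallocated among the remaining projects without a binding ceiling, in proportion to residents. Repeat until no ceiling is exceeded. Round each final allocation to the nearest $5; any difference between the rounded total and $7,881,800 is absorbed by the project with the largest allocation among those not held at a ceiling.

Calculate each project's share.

Combined residents = 11,074.
Proportional shares (ignoring caps): West Annex 233,450.46; Pioneer Greenway 1,379,350.59; Redwood Corridor 2,774,359.44; East Interchange 946,613.15; Lower Bridge 2,548,026.37.
Cap binds for Lower Bridge ($1,274,000); residual $6,607,800 reallocated over remaining residents 7,494.
Remaining shares: West Annex 289,212.49 → $289,210; Pioneer Greenway 1,708,822.58 → $1,708,825; Redwood Corridor 3,437,043.55 → $3,437,045; East Interchange 1,172,721.38 → $1,172,720.

West Annex: $289,210 · Pioneer Greenway: $1,708,825 · Redwood Corridor: $3,437,045 · East Interchange: $1,172,720 · Lower Bridge: $1,274,000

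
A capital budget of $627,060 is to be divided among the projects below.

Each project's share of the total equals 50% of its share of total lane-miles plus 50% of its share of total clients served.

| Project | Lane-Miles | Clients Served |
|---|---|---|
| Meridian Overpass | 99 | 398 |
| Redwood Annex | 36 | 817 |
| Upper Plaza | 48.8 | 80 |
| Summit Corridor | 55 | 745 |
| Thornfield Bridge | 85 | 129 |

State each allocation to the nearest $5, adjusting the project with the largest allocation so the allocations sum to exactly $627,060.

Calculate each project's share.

Lane-miles total 323.8; clients served total 2,169.
Composite weights (50% lane-miles + 50% clients served): Meridian Overpass 0.2446; Redwood Annex 0.2439; Upper Plaza 0.0938; Summit Corridor 0.2567; Thornfield Bridge 0.1610.
Proportional shares: Meridian Overpass 153,391.10; Redwood Annex 152,955.93; Upper Plaza 58,816.24; Summit Corridor 160,945.67; Thornfield Bridge 100,951.06.
At nearest $5: Meridian Overpass $153,390; Redwood Annex $152,955; Upper Plaza $58,815; Summit Corridor $160,945; Thornfield Bridge $100,950. Sum = $627,055.
Difference $627,060 − $627,055 = +$5 applied to largest allocation (Summit Corridor): Summit Corridor becomes $160,950.

Meridian Overpass: $153,390; Redwood Annex: $152,955; Upper Plaza: $58,815; Summit Corridor: $160,950; Thornfield Bridge: $100,950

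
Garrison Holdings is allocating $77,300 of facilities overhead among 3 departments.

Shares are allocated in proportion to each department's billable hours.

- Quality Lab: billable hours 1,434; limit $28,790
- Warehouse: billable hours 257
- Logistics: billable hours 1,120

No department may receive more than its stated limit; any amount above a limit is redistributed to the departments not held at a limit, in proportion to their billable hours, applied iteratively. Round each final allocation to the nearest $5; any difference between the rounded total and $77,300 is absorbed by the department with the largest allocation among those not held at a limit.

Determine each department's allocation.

Sum of billable hours: 2,811.
Proportional shares (ignoring caps): Quality Lab 39,433.72; Warehouse 7,067.27; Logistics 30,799.00.
Held at cap: Quality Lab ($28,790); remaining pool $48,510 reallocated over remaining billable hours 1,377.
Remaining shares: Warehouse 9,053.79 → $9,055; Logistics 39,456.21 → $39,455.

Quality Lab: $28,790; Warehouse: $9,055; Logistics: $39,455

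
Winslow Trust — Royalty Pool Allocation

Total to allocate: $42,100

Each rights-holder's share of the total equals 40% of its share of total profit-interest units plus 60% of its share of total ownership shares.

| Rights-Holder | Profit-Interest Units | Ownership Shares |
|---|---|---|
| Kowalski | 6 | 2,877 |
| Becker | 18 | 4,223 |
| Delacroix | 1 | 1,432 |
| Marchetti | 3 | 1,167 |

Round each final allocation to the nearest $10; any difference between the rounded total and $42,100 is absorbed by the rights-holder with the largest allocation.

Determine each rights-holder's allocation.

Totals — profit-interest units 28, ownership shares 9,699.
Combined weights (40% profit-interest units + 60% ownership shares): Kowalski 0.2637; Becker 0.5184; Delacroix 0.1029; Marchetti 0.1151.
Unrounded shares: Kowalski 11,101.41; Becker 21,824.06; Delacroix 4,330.92; Marchetti 4,843.61.
At nearest $10: Kowalski $11,100; Becker $21,820; Delacroix $4,330; Marchetti $4,840. Sum = $42,090.
Difference $42,100 − $42,090 = +$10 applied to largest allocation (Becker): Becker becomes $21,830.

Kowalski: $11,100 | Becker: $21,830 | Delacroix: $4,330 | Marchetti: $4,840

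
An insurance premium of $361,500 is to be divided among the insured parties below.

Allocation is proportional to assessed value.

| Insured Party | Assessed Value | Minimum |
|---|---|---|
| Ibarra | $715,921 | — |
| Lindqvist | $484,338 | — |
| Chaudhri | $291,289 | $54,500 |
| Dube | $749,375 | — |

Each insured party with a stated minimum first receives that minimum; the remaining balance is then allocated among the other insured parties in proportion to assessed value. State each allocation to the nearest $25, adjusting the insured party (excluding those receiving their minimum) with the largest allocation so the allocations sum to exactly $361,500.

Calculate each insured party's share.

Minimums first: Chaudhri $54,500. Balance $307,000.
Balance split over remaining assessed value 1,949,634: Ibarra 112,732.82 → $112,725; Lindqvist 76,266.50 → $76,275; Dube 118,000.67 → $118,000.

Ibarra: $112,725; Lindqvist: $76,275; Chaudhri: $54,500; Dube: $118,000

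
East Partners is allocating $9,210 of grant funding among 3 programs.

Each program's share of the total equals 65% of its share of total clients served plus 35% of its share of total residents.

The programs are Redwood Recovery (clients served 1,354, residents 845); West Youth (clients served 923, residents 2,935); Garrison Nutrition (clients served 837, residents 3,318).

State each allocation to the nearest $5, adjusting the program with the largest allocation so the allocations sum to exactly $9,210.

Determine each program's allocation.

Redwood Recovery: $2,985; West Youth: $3,105; Garrison Nutrition: $3,120

Clients served total 3,114; residents total 7,098.
Blended shares (65% clients served + 35% residents): Redwood Recovery 0.3243; West Youth 0.3374; Garrison Nutrition 0.3383.
Unrounded shares: Redwood Recovery 2,986.74; West Youth 3,107.33; Garrison Nutrition 3,115.93.
At nearest $5: Redwood Recovery $2,985; West Youth $3,105; Garrison Nutrition $3,115. Sum = $9,205.
Difference $9,210 − $9,205 = +$5 applied to largest allocation (Garrison Nutrition): Garrison Nutrition becomes $3,120.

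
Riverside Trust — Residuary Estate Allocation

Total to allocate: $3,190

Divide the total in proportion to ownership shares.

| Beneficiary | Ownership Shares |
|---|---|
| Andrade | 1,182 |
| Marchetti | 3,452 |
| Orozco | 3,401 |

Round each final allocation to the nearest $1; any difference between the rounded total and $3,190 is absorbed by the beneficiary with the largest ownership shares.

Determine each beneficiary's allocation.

Ownership shares total: 8,035.
Pro-rata amounts: Andrade 1,182/8,035 × $3,190 = 469.27; Marchetti 3,452/8,035 × $3,190 = 1,370.49; Orozco 3,401/8,035 × $3,190 = 1,350.24.
After rounding ($1): Andrade $469; Marchetti $1,370; Orozco $1,350. Sum = $3,189.
Difference $3,190 − $3,189 = +$1 applied to largest ownership shares (Marchetti): Marchetti becomes $1,371.

Andrade: $469 | Marchetti: $1,371 | Orozco: $1,350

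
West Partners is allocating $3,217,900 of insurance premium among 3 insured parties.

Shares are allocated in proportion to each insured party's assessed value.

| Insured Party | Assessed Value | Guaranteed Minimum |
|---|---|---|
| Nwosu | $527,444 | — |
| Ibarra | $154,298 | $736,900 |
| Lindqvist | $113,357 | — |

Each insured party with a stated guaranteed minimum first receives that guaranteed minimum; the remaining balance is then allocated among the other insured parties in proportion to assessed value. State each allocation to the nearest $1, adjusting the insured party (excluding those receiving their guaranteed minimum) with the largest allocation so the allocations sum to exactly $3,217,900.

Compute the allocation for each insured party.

Minimums first: Ibarra $736,900. Remaining pool $2,481,000.
Remaining pool split over remaining assessed value 640,801: Nwosu 2,042,113.80 → $2,042,114; Lindqvist 438,886.20 → $438,886.

Nwosu: $2,042,114 · Ibarra: $736,900 · Lindqvist: $438,886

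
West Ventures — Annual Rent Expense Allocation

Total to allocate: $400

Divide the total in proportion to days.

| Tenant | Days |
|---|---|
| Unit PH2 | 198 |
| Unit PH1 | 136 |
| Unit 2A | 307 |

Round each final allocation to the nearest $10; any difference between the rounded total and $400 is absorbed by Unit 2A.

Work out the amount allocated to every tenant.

Unit PH2: $120; Unit PH1: $80; Unit 2A: $200

Total days = 641.
Unrounded shares: Unit PH2 198/641 × $400 = 123.56; Unit PH1 136/641 × $400 = 84.87; Unit 2A 307/641 × $400 = 191.58.
At nearest $10: Unit PH2 $120; Unit PH1 $80; Unit 2A $190. Sum = $390.
Difference $400 − $390 = +$10 applied to Unit 2A: Unit 2A becomes $200.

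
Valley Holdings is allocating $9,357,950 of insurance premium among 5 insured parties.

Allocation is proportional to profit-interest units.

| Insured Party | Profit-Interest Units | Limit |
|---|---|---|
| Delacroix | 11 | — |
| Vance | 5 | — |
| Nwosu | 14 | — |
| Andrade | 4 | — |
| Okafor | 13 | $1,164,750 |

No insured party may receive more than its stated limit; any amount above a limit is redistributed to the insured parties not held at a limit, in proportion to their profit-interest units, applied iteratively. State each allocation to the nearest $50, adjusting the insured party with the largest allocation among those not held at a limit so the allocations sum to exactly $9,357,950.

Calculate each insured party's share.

Sum of profit-interest units: 47.
Unconstrained shares: Delacroix 2,190,158.51; Vance 995,526.60; Nwosu 2,787,474.47; Andrade 796,421.28; Okafor 2,588,369.15.
Held at cap: Okafor ($1,164,750); remaining pool $8,193,200 reallocated over remaining profit-interest units 34.
Remaining shares: Delacroix 2,650,741.18 → $2,650,750; Vance 1,204,882.35 → $1,204,900; Nwosu 3,373,670.59 → $3,373,650; Andrade 963,905.88 → $963,900.

Delacroix: $2,650,750 · Vance: $1,204,900 · Nwosu: $3,373,650 · Andrade: $963,900 · Okafor: $1,164,750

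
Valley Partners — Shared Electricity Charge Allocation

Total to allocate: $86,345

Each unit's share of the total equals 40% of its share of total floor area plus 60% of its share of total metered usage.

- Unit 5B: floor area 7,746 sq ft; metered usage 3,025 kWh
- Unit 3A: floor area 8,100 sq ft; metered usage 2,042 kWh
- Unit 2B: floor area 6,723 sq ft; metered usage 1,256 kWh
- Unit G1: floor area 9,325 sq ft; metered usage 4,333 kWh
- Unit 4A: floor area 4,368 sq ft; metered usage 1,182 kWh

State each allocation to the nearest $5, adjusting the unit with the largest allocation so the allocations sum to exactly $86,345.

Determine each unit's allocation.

Totals — floor area 36,262, metered usage 11,838.
Combined weights (40% floor area + 60% metered usage): Unit 5B 0.2388; Unit 3A 0.1928; Unit 2B 0.1378; Unit G1 0.3225; Unit 4A 0.1081.
Pro-rata amounts: Unit 5B 20,616.13; Unit 3A 16,651.37; Unit 2B 11,900.04; Unit G1 27,844.30; Unit 4A 9,333.16.
After rounding ($5): Unit 5B $20,615; Unit 3A $16,650; Unit 2B $11,900; Unit G1 $27,845; Unit 4A $9,335. Sum = $86,345.
Rounded total matches; no reconciliation needed.

Unit 5B: $20,615; Unit 3A: $16,650; Unit 2B: $11,900; Unit G1: $27,845; Unit 4A: $9,335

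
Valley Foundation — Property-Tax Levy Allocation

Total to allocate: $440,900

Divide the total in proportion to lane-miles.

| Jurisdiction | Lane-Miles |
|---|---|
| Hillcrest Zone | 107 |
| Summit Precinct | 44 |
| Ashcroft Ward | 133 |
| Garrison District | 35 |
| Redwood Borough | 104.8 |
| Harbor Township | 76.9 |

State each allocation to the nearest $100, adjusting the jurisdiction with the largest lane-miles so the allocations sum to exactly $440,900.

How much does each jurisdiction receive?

Hillcrest Zone: $94,200; Summit Precinct: $38,700; Ashcroft Ward: $117,200; Garrison District: $30,800; Redwood Borough: $92,300; Harbor Township: $67,700

Combined lane-miles = 500.7.
Proportional shares: Hillcrest Zone 107/500.7 × $440,900 = 94,220.69; Summit Precinct 44/500.7 × $440,900 = 38,744.96; Ashcroft Ward 133/500.7 × $440,900 = 117,115.44; Garrison District 35/500.7 × $440,900 = 30,819.85; Redwood Borough 104.8/500.7 × $440,900 = 92,283.44; Harbor Township 76.9/500.7 × $440,900 = 67,715.62.
After rounding ($100): Hillcrest Zone $94,200; Summit Precinct $38,700; Ashcroft Ward $117,100; Garrison District $30,800; Redwood Borough $92,300; Harbor Township $67,700. Sum = $440,800.
Difference $440,900 − $440,800 = +$100 applied to largest lane-miles (Ashcroft Ward): Ashcroft Ward becomes $117,200.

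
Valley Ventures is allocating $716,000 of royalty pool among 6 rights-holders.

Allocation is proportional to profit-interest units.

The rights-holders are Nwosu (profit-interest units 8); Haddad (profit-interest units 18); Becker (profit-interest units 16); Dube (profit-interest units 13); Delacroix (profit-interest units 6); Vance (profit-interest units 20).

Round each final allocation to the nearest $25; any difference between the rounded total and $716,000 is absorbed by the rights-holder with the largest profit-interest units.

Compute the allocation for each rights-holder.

Nwosu: $70,725; Haddad: $159,100; Becker: $141,425; Dube: $114,925; Delacroix: $53,025; Vance: $176,800

Sum of profit-interest units: 8 + 18 + 16 + 13 + 6 + 20 = 81.
Unrounded shares: Nwosu 70,716.05; Haddad 159,111.11; Becker 141,432.10; Dube 114,913.58; Delacroix 53,037.04; Vance 176,790.12.
After rounding ($25): Nwosu $70,725; Haddad $159,100; Becker $141,425; Dube $114,925; Delacroix $53,025; Vance $176,800. Sum = $716,000.
Rounded total matches; no reconciliation needed.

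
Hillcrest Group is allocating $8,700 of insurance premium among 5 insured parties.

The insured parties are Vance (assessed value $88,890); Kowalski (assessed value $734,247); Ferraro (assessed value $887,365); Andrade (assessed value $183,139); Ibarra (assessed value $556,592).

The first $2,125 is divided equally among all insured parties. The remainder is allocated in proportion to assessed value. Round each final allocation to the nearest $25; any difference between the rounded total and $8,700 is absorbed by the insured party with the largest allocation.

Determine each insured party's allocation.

$2,125 shared equally gives $425 per insured party.
Remainder $6,575 by assessed value (total 2,450,233): Vance 238.53 → $250; Kowalski 1,970.29 → $1,975; Ferraro 2,381.17 → $2,375; Andrade 491.44 → $500; Ibarra 1,493.57 → $1,500.
Rounding difference −$25 on remainder applied to Ferraro.
Totals: Vance $425 + $250 = $675; Kowalski $425 + $1,975 = $2,400; Ferraro $425 + $2,350 = $2,775; Andrade $425 + $500 = $925; Ibarra $425 + $1,500 = $1,925.

Vance: $675 · Kowalski: $2,400 · Ferraro: $2,775 · Andrade: $925 · Ibarra: $1,925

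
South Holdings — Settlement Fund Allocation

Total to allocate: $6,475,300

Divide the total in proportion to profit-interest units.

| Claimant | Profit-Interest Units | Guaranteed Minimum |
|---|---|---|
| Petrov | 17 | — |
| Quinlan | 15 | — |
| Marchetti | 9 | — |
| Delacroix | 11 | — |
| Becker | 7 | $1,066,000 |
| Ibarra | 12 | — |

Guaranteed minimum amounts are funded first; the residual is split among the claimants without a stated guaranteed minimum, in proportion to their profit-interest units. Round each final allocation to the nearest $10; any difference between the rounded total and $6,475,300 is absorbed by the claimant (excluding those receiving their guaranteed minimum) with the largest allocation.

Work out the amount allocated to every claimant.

Petrov: $1,436,860 | Quinlan: $1,267,800 | Marchetti: $760,680 | Delacroix: $929,720 | Becker: $1,066,000 | Ibarra: $1,014,240

Guaranteed amounts: Becker $1,066,000. Residual $5,409,300.
Residual split over remaining profit-interest units 64: Petrov 1,436,845.31 → $1,436,850; Quinlan 1,267,804.69 → $1,267,800; Marchetti 760,682.81 → $760,680; Delacroix 929,723.44 → $929,720; Ibarra 1,014,243.75 → $1,014,240.
Rounding difference +$10 applied to Petrov → $1,436,860.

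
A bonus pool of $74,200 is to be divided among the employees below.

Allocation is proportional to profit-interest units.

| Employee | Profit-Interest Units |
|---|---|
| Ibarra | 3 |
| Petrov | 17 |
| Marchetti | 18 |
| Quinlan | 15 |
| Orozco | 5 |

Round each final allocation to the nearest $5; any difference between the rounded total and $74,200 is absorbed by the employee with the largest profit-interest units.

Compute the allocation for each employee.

Ibarra: $3,840; Petrov: $21,750; Marchetti: $23,025; Quinlan: $19,190; Orozco: $6,395

Combined profit-interest units = 58.
Proportional shares: Ibarra 3/58 × $74,200 = 3,837.93; Petrov 17/58 × $74,200 = 21,748.28; Marchetti 18/58 × $74,200 = 23,027.59; Quinlan 15/58 × $74,200 = 19,189.66; Orozco 5/58 × $74,200 = 6,396.55.
At nearest $5: Ibarra $3,840; Petrov $21,750; Marchetti $23,030; Quinlan $19,190; Orozco $6,395. Sum = $74,205.
Difference $74,200 − $74,205 = −$5 applied to largest profit-interest units (Marchetti): Marchetti becomes $23,025.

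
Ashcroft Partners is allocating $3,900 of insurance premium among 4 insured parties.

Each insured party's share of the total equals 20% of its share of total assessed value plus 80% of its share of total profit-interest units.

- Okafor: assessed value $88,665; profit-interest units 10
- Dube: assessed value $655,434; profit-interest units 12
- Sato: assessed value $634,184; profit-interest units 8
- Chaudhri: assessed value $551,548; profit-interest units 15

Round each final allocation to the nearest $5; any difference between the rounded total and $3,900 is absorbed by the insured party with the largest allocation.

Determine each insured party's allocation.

Totals — assessed value 1,929,831, profit-interest units 45.
Composite weights (20% assessed value + 80% profit-interest units): Okafor 0.1870; Dube 0.2813; Sato 0.2079; Chaudhri 0.3238.
Pro-rata amounts: Okafor 729.17; Dube 1,096.91; Sato 810.99; Chaudhri 1,262.92.
At nearest $5: Okafor $730; Dube $1,095; Sato $810; Chaudhri $1,265. Sum = $3,900.
Sum already equals the total — no adjustment.

Okafor: $730 · Dube: $1,095 · Sato: $810 · Chaudhri: $1,265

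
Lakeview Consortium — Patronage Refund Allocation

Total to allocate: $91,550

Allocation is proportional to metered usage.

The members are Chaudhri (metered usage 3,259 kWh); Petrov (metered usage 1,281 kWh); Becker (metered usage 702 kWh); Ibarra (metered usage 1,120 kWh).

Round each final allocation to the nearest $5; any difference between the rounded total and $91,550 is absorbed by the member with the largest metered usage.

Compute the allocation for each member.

Chaudhri: $46,900; Petrov: $18,435; Becker: $10,100; Ibarra: $16,115

Metered usage total: 6,362.
Pro-rata amounts: Chaudhri 3,259/6,362 × $91,550 = 46,897.43; Petrov 1,281/6,362 × $91,550 = 18,433.76; Becker 702/6,362 × $91,550 = 10,101.87; Ibarra 1,120/6,362 × $91,550 = 16,116.94.
Rounded to nearest $5: Chaudhri $46,895; Petrov $18,435; Becker $10,100; Ibarra $16,115. Sum = $91,545.
Difference $91,550 − $91,545 = +$5 applied to largest metered usage (Chaudhri): Chaudhri becomes $46,900.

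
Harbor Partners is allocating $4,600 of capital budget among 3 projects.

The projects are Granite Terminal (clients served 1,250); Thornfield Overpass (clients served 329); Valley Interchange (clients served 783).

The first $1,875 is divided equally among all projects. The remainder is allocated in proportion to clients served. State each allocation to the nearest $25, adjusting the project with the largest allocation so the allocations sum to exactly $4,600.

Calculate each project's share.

Granite Terminal: $2,075 · Thornfield Overpass: $1,000 · Valley Interchange: $1,525

Equal tier: $1,875 ÷ 3 = $625 apiece.
Remainder $2,725 by clients served (total 2,362): Granite Terminal 1,442.10 → $1,450; Thornfield Overpass 379.56 → $375; Valley Interchange 903.33 → $900.
Totals: Granite Terminal $625 + $1,450 = $2,075; Thornfield Overpass $625 + $375 = $1,000; Valley Interchange $625 + $900 = $1,525.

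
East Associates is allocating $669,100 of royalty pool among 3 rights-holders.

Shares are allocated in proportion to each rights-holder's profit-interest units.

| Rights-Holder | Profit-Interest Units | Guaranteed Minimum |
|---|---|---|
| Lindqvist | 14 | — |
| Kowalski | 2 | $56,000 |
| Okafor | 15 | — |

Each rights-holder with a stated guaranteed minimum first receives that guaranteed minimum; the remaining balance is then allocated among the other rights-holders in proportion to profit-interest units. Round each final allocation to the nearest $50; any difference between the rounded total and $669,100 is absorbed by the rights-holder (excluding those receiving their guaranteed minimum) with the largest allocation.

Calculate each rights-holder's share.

Guaranteed amounts: Kowalski $56,000. Residual $613,100.
Residual split over remaining profit-interest units 29: Lindqvist 295,979.31 → $296,000; Okafor 317,120.69 → $317,100.

Lindqvist: $296,000 · Kowalski: $56,000 · Okafor: $317,100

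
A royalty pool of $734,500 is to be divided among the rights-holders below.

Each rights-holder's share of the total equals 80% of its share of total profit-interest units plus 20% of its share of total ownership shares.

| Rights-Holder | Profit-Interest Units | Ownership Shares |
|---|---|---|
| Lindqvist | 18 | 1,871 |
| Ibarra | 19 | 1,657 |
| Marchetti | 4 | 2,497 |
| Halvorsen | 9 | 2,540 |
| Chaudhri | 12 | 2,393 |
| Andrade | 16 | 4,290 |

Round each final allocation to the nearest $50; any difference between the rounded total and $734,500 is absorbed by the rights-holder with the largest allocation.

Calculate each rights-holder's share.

Totals — profit-interest units 78, ownership shares 15,248.
Composite weights (80% profit-interest units + 20% ownership shares): Lindqvist 0.2092; Ibarra 0.2166; Marchetti 0.0738; Halvorsen 0.1256; Chaudhri 0.1545; Andrade 0.2204.
Proportional shares: Lindqvist 153,625.31; Ibarra 159,096.95; Marchetti 54,189.56; Halvorsen 92,270.49; Chaudhri 113,454.28; Andrade 161,863.41.
Rounded to nearest $50: Lindqvist $153,650; Ibarra $159,100; Marchetti $54,200; Halvorsen $92,250; Chaudhri $113,450; Andrade $161,850. Sum = $734,500.
Sum already equals the total — no adjustment.

Lindqvist: $153,650; Ibarra: $159,100; Marchetti: $54,200; Halvorsen: $92,250; Chaudhri: $113,450; Andrade: $161,850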